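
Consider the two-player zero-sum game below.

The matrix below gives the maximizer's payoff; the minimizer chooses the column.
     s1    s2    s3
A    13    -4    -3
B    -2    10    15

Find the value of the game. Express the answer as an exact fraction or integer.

122/29

Column s3 is strictly dominated by s2 for the minimizer (it gives the maximizer more in every row).
The remaining 2×2 game on (A, B) × (s1, s2) has no saddle point. Let the maximizer play A with probability p; indifference gives 13p − 2(1−p) = −4p + 10(1−p), so p = 12/29.
Similarly the minimizer's optimal q on s1 is 14/29, and the value is 13·(14/29) + (-4)·(15/29) = 122/29.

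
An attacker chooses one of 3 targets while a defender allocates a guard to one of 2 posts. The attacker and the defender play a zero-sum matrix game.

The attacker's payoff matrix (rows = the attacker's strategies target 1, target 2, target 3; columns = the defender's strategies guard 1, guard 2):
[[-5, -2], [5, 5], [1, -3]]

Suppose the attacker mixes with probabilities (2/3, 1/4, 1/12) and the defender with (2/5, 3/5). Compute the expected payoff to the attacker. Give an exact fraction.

-1

Against (2/5, 3/5), each row's expected payoff is target 1: -16/5; target 2: 5; target 3: -7/5.
Taking the (2/3, 1/4, 1/12)-weighted average: (2/3)·(-16/5) + (1/4)·(5) + (1/12)·(-7/5) = -1.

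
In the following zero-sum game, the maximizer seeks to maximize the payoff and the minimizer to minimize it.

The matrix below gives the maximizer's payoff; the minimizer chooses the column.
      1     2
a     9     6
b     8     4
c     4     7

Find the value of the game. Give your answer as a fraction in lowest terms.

13/2

Row b is strictly dominated by row a, so the maximizer never plays it.
The remaining 2×2 game on (a, c) × (1, 2) has no saddle point. Let the maximizer play a with probability p; indifference gives 9p + 4(1−p) = 6p + 7(1−p), so p = 1/2.
Similarly the minimizer's optimal q on 1 is 1/6, and the value is 9·(1/6) + (6)·(5/6) = 13/2.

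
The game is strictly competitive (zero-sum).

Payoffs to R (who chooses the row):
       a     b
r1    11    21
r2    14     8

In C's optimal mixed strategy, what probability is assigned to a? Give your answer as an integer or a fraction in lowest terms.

Row minima are 11 and 8, so R's maximin is 11; column maxima are 14 and 21, so C's minimax is 14. These differ, so the equilibrium is in mixed strategies.
Let C play a with probability q. R is indifferent when 11q + 21(1−q) = 14q + 8(1−q), giving q = 13/16.

13/16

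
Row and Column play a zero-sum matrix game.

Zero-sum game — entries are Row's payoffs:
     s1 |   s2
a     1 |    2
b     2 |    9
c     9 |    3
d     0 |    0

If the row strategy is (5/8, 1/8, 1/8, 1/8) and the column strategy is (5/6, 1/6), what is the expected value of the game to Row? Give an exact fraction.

17/8

Against (5/6, 1/6), each row's expected payoff is a: 7/6; b: 19/6; c: 8; d: 0.
Taking the (5/8, 1/8, 1/8, 1/8)-weighted average: (5/8)·(7/6) + (1/8)·(19/6) + (1/8)·(8) + (1/8)·(0) = 17/8.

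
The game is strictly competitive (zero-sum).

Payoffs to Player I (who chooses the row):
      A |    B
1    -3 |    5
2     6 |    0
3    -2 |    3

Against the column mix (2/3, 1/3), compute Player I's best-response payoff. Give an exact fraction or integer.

1: (-3)·(2/3) + (5)·(1/3) = -1/3.
2: (6)·(2/3) + (0)·(1/3) = 4.
3: (-2)·(2/3) + (3)·(1/3) = -1/3.
The best pure response is 2 with expected payoff 4.

4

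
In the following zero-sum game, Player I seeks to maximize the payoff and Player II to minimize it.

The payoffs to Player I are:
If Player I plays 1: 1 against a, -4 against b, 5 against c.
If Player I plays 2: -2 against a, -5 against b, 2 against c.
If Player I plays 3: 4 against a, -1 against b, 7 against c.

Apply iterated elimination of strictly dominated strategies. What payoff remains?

-1

Column a is strictly dominated by b for Player II (-4<1, -5<-2, -1<4); eliminate a.
Row 1 is strictly dominated by row 3 (-1>-4, 7>5); eliminate 1.
Column c is strictly dominated by b for Player II (-5<2, -1<7); eliminate c.
Row 2 is strictly dominated by row 3 (-1>-5); eliminate 2.
Only (3, b) remains, with payoff -1.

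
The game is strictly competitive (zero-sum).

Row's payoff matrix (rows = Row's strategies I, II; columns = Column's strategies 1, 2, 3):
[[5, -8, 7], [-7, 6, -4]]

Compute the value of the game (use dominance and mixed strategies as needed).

-1

Column 3 is strictly dominated by 1 for Column (it gives Row more in every row).
The remaining 2×2 game on (I, II) × (1, 2) has no saddle point. Let Row play I with probability p; indifference gives 5p − 7(1−p) = −8p + 6(1−p), so p = 1/2.
Similarly Column's optimal q on 1 is 7/13, and the value is 5·(7/13) + (-8)·(6/13) = -1.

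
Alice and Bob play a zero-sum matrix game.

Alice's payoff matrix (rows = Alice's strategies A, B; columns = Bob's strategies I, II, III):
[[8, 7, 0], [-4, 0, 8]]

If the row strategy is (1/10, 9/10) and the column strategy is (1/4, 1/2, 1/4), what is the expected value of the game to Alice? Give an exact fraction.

Against (1/4, 1/2, 1/4), each row's expected payoff is A: 11/2; B: 1.
Taking the (1/10, 9/10)-weighted average: (1/10)·(11/2) + (9/10)·(1) = 29/20.

29/20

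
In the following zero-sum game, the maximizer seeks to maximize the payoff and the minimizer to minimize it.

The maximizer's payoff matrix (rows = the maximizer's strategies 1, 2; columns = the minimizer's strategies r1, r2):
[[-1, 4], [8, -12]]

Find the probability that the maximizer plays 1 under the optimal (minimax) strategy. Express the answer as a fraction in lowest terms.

4/5

Row minima are -1 and -12, so the maximizer's maximin is -1; column maxima are 8 and 4, so the minimizer's minimax is 4. These differ, so the equilibrium is in mixed strategies.
Let the maximizer play 1 with probability p. The minimizer is indifferent when −p + 8(1−p) = 4p − 12(1−p), giving p = 4/5.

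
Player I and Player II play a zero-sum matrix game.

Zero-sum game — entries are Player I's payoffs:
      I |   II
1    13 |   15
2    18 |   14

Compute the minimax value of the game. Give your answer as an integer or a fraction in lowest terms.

Row minima are 13 and 14, so Player I's maximin is 14; column maxima are 18 and 15, so Player II's minimax is 15. These differ, so the equilibrium is in mixed strategies.
Let Player I play 1 with probability p. Player II is indifferent when 13p + 18(1−p) = 15p + 14(1−p), giving p = 2/3.
Let Player II play I with probability q. Player I is indifferent when 13q + 15(1−q) = 18q + 14(1−q), giving q = 1/6.
The value is 13·(1/6) + (15)·(5/6) = 44/3.

44/3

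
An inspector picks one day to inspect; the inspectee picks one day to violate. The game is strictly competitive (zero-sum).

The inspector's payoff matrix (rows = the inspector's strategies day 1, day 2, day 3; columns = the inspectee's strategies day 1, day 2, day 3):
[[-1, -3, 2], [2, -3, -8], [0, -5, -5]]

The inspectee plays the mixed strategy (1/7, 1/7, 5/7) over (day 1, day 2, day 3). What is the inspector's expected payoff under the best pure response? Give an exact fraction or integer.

6/7

day 1: (-1)·(1/7) + (-3)·(1/7) + (2)·(5/7) = 6/7.
day 2: (2)·(1/7) + (-3)·(1/7) + (-8)·(5/7) = -41/7.
day 3: (0)·(1/7) + (-5)·(1/7) + (-5)·(5/7) = -30/7.
The best pure response is day 1 with expected payoff 6/7.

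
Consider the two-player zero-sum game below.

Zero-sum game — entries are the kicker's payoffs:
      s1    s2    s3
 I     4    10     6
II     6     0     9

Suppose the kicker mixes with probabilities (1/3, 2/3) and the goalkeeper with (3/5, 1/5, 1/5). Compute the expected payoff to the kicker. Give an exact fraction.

82/15

Against (3/5, 1/5, 1/5), each row's expected payoff is I: 28/5; II: 27/5.
Taking the (1/3, 2/3)-weighted average: (1/3)·(28/5) + (2/3)·(27/5) = 82/15.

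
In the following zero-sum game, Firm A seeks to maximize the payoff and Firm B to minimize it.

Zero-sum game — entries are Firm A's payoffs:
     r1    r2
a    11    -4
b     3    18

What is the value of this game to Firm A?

Row minima are -4 and 3, so Firm A's maximin is 3; column maxima are 11 and 18, so Firm B's minimax is 11. These differ, so the equilibrium is in mixed strategies.
Let Firm A play a with probability p. Firm B is indifferent when 11p + 3(1−p) = −4p + 18(1−p), giving p = 1/2.
Let Firm B play r1 with probability q. Firm A is indifferent when 11q − 4(1−q) = 3q + 18(1−q), giving q = 11/15.
The value is 11·(11/15) + (-4)·(4/15) = 7.

7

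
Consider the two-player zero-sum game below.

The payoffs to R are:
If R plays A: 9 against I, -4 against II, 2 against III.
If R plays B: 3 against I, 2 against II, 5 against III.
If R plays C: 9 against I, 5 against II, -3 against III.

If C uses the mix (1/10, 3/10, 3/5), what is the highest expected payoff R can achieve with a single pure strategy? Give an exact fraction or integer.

39/10

A: (9)·(1/10) + (-4)·(3/10) + (2)·(3/5) = 9/10.
B: (3)·(1/10) + (2)·(3/10) + (5)·(3/5) = 39/10.
C: (9)·(1/10) + (5)·(3/10) + (-3)·(3/5) = 3/5.
The best pure response is B with expected payoff 39/10.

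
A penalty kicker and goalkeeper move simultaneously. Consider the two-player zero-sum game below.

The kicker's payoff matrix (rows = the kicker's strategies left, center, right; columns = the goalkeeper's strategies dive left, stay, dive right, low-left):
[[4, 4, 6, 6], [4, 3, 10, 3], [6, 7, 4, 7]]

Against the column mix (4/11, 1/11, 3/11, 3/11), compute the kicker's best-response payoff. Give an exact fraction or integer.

left: (4)·(4/11) + (4)·(1/11) + (6)·(3/11) + (6)·(3/11) = 56/11.
center: (4)·(4/11) + (3)·(1/11) + (10)·(3/11) + (3)·(3/11) = 58/11.
right: (6)·(4/11) + (7)·(1/11) + (4)·(3/11) + (7)·(3/11) = 64/11.
The best pure response is right with expected payoff 64/11.

64/11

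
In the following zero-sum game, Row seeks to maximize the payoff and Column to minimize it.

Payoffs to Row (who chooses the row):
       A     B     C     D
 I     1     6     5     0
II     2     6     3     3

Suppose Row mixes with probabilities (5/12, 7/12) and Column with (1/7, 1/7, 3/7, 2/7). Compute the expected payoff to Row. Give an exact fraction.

Against (1/7, 1/7, 3/7, 2/7), each row's expected payoff is I: 22/7; II: 23/7.
Taking the (5/12, 7/12)-weighted average: (5/12)·(22/7) + (7/12)·(23/7) = 271/84.

271/84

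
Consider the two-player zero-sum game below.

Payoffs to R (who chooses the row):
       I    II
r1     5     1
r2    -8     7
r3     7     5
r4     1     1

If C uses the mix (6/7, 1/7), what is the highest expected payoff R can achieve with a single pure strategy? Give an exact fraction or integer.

47/7

r1: (5)·(6/7) + (1)·(1/7) = 31/7.
r2: (-8)·(6/7) + (7)·(1/7) = -41/7.
r3: (7)·(6/7) + (5)·(1/7) = 47/7.
r4: (1)·(6/7) + (1)·(1/7) = 1.
The best pure response is r3 with expected payoff 47/7.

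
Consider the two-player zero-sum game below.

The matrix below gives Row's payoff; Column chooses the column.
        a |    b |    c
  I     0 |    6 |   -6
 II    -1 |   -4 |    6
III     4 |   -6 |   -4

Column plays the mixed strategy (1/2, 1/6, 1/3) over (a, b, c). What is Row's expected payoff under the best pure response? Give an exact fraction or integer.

I: (0)·(1/2) + (6)·(1/6) + (-6)·(1/3) = -1.
II: (-1)·(1/2) + (-4)·(1/6) + (6)·(1/3) = 5/6.
III: (4)·(1/2) + (-6)·(1/6) + (-4)·(1/3) = -1/3.
The best pure response is II with expected payoff 5/6.

5/6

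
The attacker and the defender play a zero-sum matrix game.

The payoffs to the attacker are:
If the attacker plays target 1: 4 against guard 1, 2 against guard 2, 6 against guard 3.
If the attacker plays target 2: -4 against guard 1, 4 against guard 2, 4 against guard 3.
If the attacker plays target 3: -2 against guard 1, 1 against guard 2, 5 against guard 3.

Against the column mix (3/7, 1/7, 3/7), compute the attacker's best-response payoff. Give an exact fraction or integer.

target 1: (4)·(3/7) + (2)·(1/7) + (6)·(3/7) = 32/7.
target 2: (-4)·(3/7) + (4)·(1/7) + (4)·(3/7) = 4/7.
target 3: (-2)·(3/7) + (1)·(1/7) + (5)·(3/7) = 10/7.
The best pure response is target 1 with expected payoff 32/7.

32/7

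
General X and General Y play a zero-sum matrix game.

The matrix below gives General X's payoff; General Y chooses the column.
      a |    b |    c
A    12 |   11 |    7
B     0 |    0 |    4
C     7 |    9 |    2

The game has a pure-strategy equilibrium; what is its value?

Row minima: 7, 0, 2 → General X's maximin is 7.
Column maxima: 12, 11, 7 → General Y's minimax is 7.
They coincide at (A, c), so the value is 7.

7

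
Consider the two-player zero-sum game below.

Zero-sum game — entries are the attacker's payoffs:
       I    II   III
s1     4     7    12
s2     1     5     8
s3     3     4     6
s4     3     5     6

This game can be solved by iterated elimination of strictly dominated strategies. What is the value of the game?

Column II is strictly dominated by I for the defender (4<7, 1<5, 3<4, 3<5); eliminate II.
Row s4 is strictly dominated by row s1 (4>3, 12>6); eliminate s4.
Row s3 is strictly dominated by row s1 (4>3, 12>6); eliminate s3.
Column III is strictly dominated by I for the defender (4<12, 1<8); eliminate III.
Row s2 is strictly dominated by row s1 (4>1); eliminate s2.
Only (s1, I) remains, with payoff 4.

4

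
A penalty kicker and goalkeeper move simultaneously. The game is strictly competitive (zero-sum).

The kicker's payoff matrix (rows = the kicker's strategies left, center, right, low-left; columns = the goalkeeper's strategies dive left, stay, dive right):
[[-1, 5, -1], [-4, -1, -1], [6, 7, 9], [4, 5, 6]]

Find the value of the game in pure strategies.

Row minima: -1, -4, 6, 4 → the kicker's maximin is 6.
Column maxima: 6, 7, 9 → the goalkeeper's minimax is 6.
They coincide at (right, dive left), so the value is 6.

6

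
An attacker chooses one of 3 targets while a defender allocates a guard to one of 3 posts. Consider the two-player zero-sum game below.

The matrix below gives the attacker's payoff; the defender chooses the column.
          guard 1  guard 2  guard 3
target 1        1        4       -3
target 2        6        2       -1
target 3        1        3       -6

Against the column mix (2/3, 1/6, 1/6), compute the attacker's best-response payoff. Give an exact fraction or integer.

25/6

target 1: (1)·(2/3) + (4)·(1/6) + (-3)·(1/6) = 5/6.
target 2: (6)·(2/3) + (2)·(1/6) + (-1)·(1/6) = 25/6.
target 3: (1)·(2/3) + (3)·(1/6) + (-6)·(1/6) = 1/6.
The best pure response is target 2 with expected payoff 25/6.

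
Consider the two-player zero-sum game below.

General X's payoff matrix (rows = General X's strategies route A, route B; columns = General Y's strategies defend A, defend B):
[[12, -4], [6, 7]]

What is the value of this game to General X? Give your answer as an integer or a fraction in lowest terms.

Row minima are -4 and 6, so General X's maximin is 6; column maxima are 12 and 7, so General Y's minimax is 7. These differ, so the equilibrium is in mixed strategies.
Let General X play route A with probability p. General Y is indifferent when 12p + 6(1−p) = −4p + 7(1−p), giving p = 1/17.
Let General Y play defend A with probability q. General X is indifferent when 12q − 4(1−q) = 6q + 7(1−q), giving q = 11/17.
The value is 12·(11/17) + (-4)·(6/17) = 108/17.

108/17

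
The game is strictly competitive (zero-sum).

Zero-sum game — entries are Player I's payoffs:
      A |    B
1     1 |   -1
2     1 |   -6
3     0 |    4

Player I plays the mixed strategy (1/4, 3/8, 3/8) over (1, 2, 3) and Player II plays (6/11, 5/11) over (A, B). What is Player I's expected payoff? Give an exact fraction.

-5/44

Against (6/11, 5/11), each row's expected payoff is 1: 1/11; 2: -24/11; 3: 20/11.
Taking the (1/4, 3/8, 3/8)-weighted average: (1/4)·(1/11) + (3/8)·(-24/11) + (3/8)·(20/11) = -5/44.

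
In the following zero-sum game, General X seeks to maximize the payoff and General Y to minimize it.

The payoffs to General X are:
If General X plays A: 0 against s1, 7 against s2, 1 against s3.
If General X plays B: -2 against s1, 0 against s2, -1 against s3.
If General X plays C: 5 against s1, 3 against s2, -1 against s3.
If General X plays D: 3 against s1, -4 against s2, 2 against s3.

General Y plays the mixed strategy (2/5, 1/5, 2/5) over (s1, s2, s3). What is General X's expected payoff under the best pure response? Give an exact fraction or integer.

A: (0)·(2/5) + (7)·(1/5) + (1)·(2/5) = 9/5.
B: (-2)·(2/5) + (0)·(1/5) + (-1)·(2/5) = -6/5.
C: (5)·(2/5) + (3)·(1/5) + (-1)·(2/5) = 11/5.
D: (3)·(2/5) + (-4)·(1/5) + (2)·(2/5) = 6/5.
The best pure response is C with expected payoff 11/5.

11/5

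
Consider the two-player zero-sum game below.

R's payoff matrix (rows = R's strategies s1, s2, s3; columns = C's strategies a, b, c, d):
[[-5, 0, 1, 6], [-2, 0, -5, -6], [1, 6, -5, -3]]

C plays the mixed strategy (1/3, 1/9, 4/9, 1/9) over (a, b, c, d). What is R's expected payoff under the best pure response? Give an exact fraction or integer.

s1: (-5)·(1/3) + (0)·(1/9) + (1)·(4/9) + (6)·(1/9) = -5/9.
s2: (-2)·(1/3) + (0)·(1/9) + (-5)·(4/9) + (-6)·(1/9) = -32/9.
s3: (1)·(1/3) + (6)·(1/9) + (-5)·(4/9) + (-3)·(1/9) = -14/9.
The best pure response is s1 with expected payoff -5/9.

-5/9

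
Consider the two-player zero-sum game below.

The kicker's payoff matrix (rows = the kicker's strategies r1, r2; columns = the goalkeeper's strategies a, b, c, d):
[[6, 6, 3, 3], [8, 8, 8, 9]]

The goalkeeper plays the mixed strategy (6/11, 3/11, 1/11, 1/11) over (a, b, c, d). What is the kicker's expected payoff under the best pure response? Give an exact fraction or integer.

r1: (6)·(6/11) + (6)·(3/11) + (3)·(1/11) + (3)·(1/11) = 60/11.
r2: (8)·(6/11) + (8)·(3/11) + (8)·(1/11) + (9)·(1/11) = 89/11.
The best pure response is r2 with expected payoff 89/11.

89/11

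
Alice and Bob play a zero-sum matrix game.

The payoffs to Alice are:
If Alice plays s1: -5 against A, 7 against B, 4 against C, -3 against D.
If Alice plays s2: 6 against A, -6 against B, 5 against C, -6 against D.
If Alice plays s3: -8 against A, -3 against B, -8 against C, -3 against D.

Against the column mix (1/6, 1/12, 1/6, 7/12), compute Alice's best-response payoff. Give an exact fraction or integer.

s1: (-5)·(1/6) + (7)·(1/12) + (4)·(1/6) + (-3)·(7/12) = -4/3.
s2: (6)·(1/6) + (-6)·(1/12) + (5)·(1/6) + (-6)·(7/12) = -13/6.
s3: (-8)·(1/6) + (-3)·(1/12) + (-8)·(1/6) + (-3)·(7/12) = -14/3.
The best pure response is s1 with expected payoff -4/3.

-4/3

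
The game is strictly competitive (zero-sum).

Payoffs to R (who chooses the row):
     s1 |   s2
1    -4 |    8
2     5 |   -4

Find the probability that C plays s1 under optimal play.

4/7

Row minima are -4 and -4, so R's maximin is -4; column maxima are 5 and 8, so C's minimax is 5. These differ, so the equilibrium is in mixed strategies.
Let C play s1 with probability q. R is indifferent when −4q + 8(1−q) = 5q − 4(1−q), giving q = 4/7.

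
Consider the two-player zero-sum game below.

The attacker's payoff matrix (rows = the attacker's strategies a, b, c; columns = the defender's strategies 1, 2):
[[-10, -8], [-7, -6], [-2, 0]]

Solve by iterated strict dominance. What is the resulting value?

-2

Row a is strictly dominated by row b (-7>-10, -6>-8); eliminate a.
Row b is strictly dominated by row c (-2>-7, 0>-6); eliminate b.
Column 2 is strictly dominated by 1 for the defender (-2<0); eliminate 2.
Only (c, 1) remains, with payoff -2.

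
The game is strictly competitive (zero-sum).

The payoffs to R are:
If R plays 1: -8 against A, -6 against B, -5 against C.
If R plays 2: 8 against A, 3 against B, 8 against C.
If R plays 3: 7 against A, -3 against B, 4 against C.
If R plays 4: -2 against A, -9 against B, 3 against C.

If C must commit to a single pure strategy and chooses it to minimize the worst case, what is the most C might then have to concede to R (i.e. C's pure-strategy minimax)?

3

The worst case (largest entry) in each column is A: 8, B: 3, C: 8.
The best (smallest) of these is 3.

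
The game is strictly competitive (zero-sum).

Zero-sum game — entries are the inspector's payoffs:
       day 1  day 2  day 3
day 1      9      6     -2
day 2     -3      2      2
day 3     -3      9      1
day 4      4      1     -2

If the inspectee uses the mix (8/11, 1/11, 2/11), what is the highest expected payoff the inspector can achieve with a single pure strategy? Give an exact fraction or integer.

74/11

day 1: (9)·(8/11) + (6)·(1/11) + (-2)·(2/11) = 74/11.
day 2: (-3)·(8/11) + (2)·(1/11) + (2)·(2/11) = -18/11.
day 3: (-3)·(8/11) + (9)·(1/11) + (1)·(2/11) = -13/11.
day 4: (4)·(8/11) + (1)·(1/11) + (-2)·(2/11) = 29/11.
The best pure response is day 1 with expected payoff 74/11.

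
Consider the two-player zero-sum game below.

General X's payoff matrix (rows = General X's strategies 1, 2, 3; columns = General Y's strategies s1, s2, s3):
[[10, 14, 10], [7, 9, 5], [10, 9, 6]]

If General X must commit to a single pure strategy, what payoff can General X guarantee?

10

The worst-case payoff for each row is 1: 10, 2: 5, 3: 6.
The best of these is 10.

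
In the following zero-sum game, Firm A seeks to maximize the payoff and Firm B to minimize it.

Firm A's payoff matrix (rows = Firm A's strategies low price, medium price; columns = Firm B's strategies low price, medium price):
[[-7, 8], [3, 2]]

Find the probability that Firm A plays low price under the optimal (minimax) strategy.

Row minima are -7 and 2, so Firm A's maximin is 2; column maxima are 3 and 8, so Firm B's minimax is 3. These differ, so the equilibrium is in mixed strategies.
Let Firm A play low price with probability p. Firm B is indifferent when −7p + 3(1−p) = 8p + 2(1−p), giving p = 1/16.

1/16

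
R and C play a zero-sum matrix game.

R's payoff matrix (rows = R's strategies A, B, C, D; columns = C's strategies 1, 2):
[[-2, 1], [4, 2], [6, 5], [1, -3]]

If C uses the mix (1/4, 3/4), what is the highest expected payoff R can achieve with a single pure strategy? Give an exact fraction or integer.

21/4

A: (-2)·(1/4) + (1)·(3/4) = 1/4.
B: (4)·(1/4) + (2)·(3/4) = 5/2.
C: (6)·(1/4) + (5)·(3/4) = 21/4.
D: (1)·(1/4) + (-3)·(3/4) = -2.
The best pure response is C with expected payoff 21/4.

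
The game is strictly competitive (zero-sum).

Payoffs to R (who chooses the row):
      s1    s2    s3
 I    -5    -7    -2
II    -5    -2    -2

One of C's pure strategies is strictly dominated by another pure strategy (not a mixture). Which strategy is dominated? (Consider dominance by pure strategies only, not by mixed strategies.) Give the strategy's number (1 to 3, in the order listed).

3

C prefers columns that give R less. Compare s3 with s1: -5 < -2, -5 < -2.
So s1 strictly dominates s3 for C; s3 is strictly dominated.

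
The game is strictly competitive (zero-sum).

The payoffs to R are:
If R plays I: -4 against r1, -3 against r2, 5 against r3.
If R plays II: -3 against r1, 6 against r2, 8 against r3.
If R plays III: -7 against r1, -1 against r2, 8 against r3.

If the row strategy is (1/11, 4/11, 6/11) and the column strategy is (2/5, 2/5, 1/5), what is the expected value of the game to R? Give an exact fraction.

-1/55

Against (2/5, 2/5, 1/5), each row's expected payoff is I: -9/5; II: 14/5; III: -8/5.
Taking the (1/11, 4/11, 6/11)-weighted average: (1/11)·(-9/5) + (4/11)·(14/5) + (6/11)·(-8/5) = -1/55.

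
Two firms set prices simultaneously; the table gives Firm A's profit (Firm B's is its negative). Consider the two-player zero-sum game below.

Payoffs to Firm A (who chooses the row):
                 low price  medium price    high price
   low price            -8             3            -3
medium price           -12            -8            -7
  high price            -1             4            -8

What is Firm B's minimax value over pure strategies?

-3

The worst case (largest entry) in each column is low price: -1, medium price: 4, high price: -3.
The best (smallest) of these is -3.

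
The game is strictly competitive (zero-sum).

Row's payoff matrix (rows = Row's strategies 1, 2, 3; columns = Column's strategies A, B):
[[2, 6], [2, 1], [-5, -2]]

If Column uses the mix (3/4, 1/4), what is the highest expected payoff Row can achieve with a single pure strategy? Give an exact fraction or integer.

3

1: (2)·(3/4) + (6)·(1/4) = 3.
2: (2)·(3/4) + (1)·(1/4) = 7/4.
3: (-5)·(3/4) + (-2)·(1/4) = -17/4.
The best pure response is 1 with expected payoff 3.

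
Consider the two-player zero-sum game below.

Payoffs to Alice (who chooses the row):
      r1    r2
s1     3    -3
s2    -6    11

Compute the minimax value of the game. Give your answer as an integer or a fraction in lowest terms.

Row minima are -3 and -6, so Alice's maximin is -3; column maxima are 3 and 11, so Bob's minimax is 3. These differ, so the equilibrium is in mixed strategies.
Let Alice play s1 with probability p. Bob is indifferent when 3p − 6(1−p) = −3p + 11(1−p), giving p = 17/23.
Let Bob play r1 with probability q. Alice is indifferent when 3q − 3(1−q) = −6q + 11(1−q), giving q = 14/23.
The value is 3·(14/23) + (-3)·(9/23) = 15/23.

15/23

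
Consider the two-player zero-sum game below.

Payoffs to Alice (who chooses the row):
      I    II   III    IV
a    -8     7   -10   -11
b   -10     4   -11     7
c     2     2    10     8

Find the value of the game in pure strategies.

2

Row minima: -11, -11, 2 → Alice's maximin is 2.
Column maxima: 2, 7, 10, 8 → Bob's minimax is 2.
They coincide at (c, I), so the value is 2.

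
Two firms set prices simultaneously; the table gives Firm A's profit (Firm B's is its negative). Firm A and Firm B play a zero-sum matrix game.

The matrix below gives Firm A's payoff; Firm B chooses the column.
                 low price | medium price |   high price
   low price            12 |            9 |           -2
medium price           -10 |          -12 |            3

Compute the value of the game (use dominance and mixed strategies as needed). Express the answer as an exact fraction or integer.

Column low price is strictly dominated by medium price for Firm B (it gives Firm A more in every row).
The remaining 2×2 game on (low price, medium price) × (medium price, high price) has no saddle point. Let Firm A play low price with probability p; indifference gives 9p − 12(1−p) = −2p + 3(1−p), so p = 15/26.
Similarly Firm B's optimal q on medium price is 5/26, and the value is 9·(5/26) + (-2)·(21/26) = 3/26.

3/26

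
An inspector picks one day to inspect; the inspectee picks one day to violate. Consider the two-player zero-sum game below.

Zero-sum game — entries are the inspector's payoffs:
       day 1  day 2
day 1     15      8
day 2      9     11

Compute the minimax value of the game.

31/3

Row minima are 8 and 9, so the inspector's maximin is 9; column maxima are 15 and 11, so the inspectee's minimax is 11. These differ, so the equilibrium is in mixed strategies.
Let the inspector play day 1 with probability p. The inspectee is indifferent when 15p + 9(1−p) = 8p + 11(1−p), giving p = 2/9.
Let the inspectee play day 1 with probability q. The inspector is indifferent when 15q + 8(1−q) = 9q + 11(1−q), giving q = 1/3.
The value is 15·(1/3) + (8)·(2/3) = 31/3.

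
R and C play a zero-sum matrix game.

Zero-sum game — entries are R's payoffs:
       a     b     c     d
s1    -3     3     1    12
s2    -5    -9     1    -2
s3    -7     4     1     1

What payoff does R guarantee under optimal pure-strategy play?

Row minima: -3, -9, -7 → R's maximin is -3.
Column maxima: -3, 4, 1, 12 → C's minimax is -3.
They coincide at (s1, a), so the value is -3.

-3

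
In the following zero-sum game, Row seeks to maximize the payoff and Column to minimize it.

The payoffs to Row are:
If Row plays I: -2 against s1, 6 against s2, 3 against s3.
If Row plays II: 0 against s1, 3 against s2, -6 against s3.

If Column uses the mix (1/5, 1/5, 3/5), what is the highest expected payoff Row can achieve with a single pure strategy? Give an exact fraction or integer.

13/5

I: (-2)·(1/5) + (6)·(1/5) + (3)·(3/5) = 13/5.
II: (0)·(1/5) + (3)·(1/5) + (-6)·(3/5) = -3.
The best pure response is I with expected payoff 13/5.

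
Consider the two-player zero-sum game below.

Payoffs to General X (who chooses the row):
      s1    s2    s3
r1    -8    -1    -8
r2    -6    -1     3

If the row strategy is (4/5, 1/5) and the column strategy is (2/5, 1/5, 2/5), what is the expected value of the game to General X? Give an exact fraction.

Against (2/5, 1/5, 2/5), each row's expected payoff is r1: -33/5; r2: -7/5.
Taking the (4/5, 1/5)-weighted average: (4/5)·(-33/5) + (1/5)·(-7/5) = -139/25.

-139/25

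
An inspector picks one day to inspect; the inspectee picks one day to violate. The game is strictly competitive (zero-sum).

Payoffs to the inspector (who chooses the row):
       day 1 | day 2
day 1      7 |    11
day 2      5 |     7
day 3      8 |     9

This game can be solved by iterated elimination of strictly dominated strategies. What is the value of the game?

Column day 2 is strictly dominated by day 1 for the inspectee (7<11, 5<7, 8<9); eliminate day 2.
Row day 1 is strictly dominated by row day 3 (8>7); eliminate day 1.
Row day 2 is strictly dominated by row day 3 (8>5); eliminate day 2.
Only (day 3, day 1) remains, with payoff 8.

8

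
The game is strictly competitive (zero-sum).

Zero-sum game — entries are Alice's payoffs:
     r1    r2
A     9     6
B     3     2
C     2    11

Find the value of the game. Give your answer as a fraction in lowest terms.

29/4

Row B is strictly dominated by row A, so Alice never plays it.
The remaining 2×2 game on (A, C) × (r1, r2) has no saddle point. Let Alice play A with probability p; indifference gives 9p + 2(1−p) = 6p + 11(1−p), so p = 3/4.
Similarly Bob's optimal q on r1 is 5/12, and the value is 9·(5/12) + (6)·(7/12) = 29/4.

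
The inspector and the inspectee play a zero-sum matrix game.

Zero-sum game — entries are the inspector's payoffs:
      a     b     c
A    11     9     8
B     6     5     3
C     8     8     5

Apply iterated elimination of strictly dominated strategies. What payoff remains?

Column b is strictly dominated by c for the inspectee (8<9, 3<5, 5<8); eliminate b.
Row C is strictly dominated by row A (11>8, 8>5); eliminate C.
Row B is strictly dominated by row A (11>6, 8>3); eliminate B.
Column a is strictly dominated by c for the inspectee (8<11); eliminate a.
Only (A, c) remains, with payoff 8.

8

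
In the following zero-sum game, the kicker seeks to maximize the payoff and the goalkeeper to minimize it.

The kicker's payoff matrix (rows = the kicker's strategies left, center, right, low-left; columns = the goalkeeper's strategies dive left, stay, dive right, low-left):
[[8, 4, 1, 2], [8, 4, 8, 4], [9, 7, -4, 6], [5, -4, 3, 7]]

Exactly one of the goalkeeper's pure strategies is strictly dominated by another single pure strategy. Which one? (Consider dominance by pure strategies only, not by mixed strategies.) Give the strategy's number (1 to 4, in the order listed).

The goalkeeper prefers columns that give the kicker less. Compare dive left with stay: 4 < 8, 4 < 8, 7 < 9, -4 < 5.
So stay strictly dominates dive left for the goalkeeper; dive left is strictly dominated.

1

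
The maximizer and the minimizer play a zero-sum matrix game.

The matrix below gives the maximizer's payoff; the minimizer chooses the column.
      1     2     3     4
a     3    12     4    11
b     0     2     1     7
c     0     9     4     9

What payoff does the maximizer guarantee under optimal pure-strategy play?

Row minima: 3, 0, 0 → the maximizer's maximin is 3.
Column maxima: 3, 12, 4, 11 → the minimizer's minimax is 3.
They coincide at (a, 1), so the value is 3.

3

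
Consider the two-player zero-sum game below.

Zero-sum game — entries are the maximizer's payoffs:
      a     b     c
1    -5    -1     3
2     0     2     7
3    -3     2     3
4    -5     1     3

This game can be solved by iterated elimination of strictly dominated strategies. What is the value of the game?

Row 1 is strictly dominated by row 2 (0>-5, 2>-1, 7>3); eliminate 1.
Row 4 is strictly dominated by row 2 (0>-5, 2>1, 7>3); eliminate 4.
Column b is strictly dominated by a for the minimizer (0<2, -3<2); eliminate b.
Column c is strictly dominated by a for the minimizer (0<7, -3<3); eliminate c.
Row 3 is strictly dominated by row 2 (0>-3); eliminate 3.
Only (2, a) remains, with payoff 0.

0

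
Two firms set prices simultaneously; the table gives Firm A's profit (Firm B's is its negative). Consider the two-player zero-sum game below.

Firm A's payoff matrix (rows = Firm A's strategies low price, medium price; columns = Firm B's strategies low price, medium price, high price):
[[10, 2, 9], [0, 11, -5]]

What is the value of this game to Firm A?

109/23

Column low price is strictly dominated by high price for Firm B (it gives Firm A more in every row).
The remaining 2×2 game on (low price, medium price) × (medium price, high price) has no saddle point. Let Firm A play low price with probability p; indifference gives 2p + 11(1−p) = 9p − 5(1−p), so p = 16/23.
Similarly Firm B's optimal q on medium price is 14/23, and the value is 2·(14/23) + (9)·(9/23) = 109/23.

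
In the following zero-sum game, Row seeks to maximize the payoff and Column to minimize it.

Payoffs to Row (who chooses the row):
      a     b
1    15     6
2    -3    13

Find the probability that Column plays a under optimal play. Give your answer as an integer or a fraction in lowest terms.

Row minima are 6 and -3, so Row's maximin is 6; column maxima are 15 and 13, so Column's minimax is 13. These differ, so the equilibrium is in mixed strategies.
Let Column play a with probability q. Row is indifferent when 15q + 6(1−q) = −3q + 13(1−q), giving q = 7/25.

7/25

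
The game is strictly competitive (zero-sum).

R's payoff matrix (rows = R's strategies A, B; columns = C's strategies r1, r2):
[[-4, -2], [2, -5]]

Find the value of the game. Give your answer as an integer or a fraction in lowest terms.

Row minima are -4 and -5, so R's maximin is -4; column maxima are 2 and -2, so C's minimax is -2. These differ, so the equilibrium is in mixed strategies.
Let R play A with probability p. C is indifferent when −4p + 2(1−p) = −2p − 5(1−p), giving p = 7/9.
Let C play r1 with probability q. R is indifferent when −4q − 2(1−q) = 2q − 5(1−q), giving q = 1/3.
The value is -4·(1/3) + (-2)·(2/3) = -8/3.

-8/3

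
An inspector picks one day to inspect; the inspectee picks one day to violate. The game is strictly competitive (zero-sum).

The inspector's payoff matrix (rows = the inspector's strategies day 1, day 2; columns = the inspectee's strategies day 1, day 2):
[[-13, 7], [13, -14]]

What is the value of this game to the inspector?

-91/47

Row minima are -13 and -14, so the inspector's maximin is -13; column maxima are 13 and 7, so the inspectee's minimax is 7. These differ, so the equilibrium is in mixed strategies.
Let the inspector play day 1 with probability p. The inspectee is indifferent when −13p + 13(1−p) = 7p − 14(1−p), giving p = 27/47.
Let the inspectee play day 1 with probability q. The inspector is indifferent when −13q + 7(1−q) = 13q − 14(1−q), giving q = 21/47.
The value is -13·(21/47) + (7)·(26/47) = -91/47.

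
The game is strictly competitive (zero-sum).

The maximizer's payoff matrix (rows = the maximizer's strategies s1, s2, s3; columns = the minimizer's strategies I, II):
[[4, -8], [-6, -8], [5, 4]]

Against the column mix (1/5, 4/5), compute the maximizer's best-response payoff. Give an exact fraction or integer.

21/5

s1: (4)·(1/5) + (-8)·(4/5) = -28/5.
s2: (-6)·(1/5) + (-8)·(4/5) = -38/5.
s3: (5)·(1/5) + (4)·(4/5) = 21/5.
The best pure response is s3 with expected payoff 21/5.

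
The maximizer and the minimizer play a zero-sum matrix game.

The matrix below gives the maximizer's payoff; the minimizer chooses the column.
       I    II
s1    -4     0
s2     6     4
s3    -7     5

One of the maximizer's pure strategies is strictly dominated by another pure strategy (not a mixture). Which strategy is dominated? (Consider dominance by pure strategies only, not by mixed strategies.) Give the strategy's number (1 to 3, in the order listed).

1

Compare s1 with s2: 6 > -4, 4 > 0.
So s2 strictly dominates s1 for the maximizer; s1 is strictly dominated.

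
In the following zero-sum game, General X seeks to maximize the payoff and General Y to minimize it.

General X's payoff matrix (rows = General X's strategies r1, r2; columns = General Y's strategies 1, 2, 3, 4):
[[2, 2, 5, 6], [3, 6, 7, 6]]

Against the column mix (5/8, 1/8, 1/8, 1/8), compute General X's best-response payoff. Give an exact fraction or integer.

17/4

r1: (2)·(5/8) + (2)·(1/8) + (5)·(1/8) + (6)·(1/8) = 23/8.
r2: (3)·(5/8) + (6)·(1/8) + (7)·(1/8) + (6)·(1/8) = 17/4.
The best pure response is r2 with expected payoff 17/4.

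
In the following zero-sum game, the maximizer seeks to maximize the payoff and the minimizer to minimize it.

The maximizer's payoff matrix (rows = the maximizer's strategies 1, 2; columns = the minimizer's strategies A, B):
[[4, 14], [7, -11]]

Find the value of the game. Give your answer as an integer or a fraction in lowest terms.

Row minima are 4 and -11, so the maximizer's maximin is 4; column maxima are 7 and 14, so the minimizer's minimax is 7. These differ, so the equilibrium is in mixed strategies.
Let the maximizer play 1 with probability p. The minimizer is indifferent when 4p + 7(1−p) = 14p − 11(1−p), giving p = 9/14.
Let the minimizer play A with probability q. The maximizer is indifferent when 4q + 14(1−q) = 7q − 11(1−q), giving q = 25/28.
The value is 4·(25/28) + (14)·(3/28) = 71/14.

71/14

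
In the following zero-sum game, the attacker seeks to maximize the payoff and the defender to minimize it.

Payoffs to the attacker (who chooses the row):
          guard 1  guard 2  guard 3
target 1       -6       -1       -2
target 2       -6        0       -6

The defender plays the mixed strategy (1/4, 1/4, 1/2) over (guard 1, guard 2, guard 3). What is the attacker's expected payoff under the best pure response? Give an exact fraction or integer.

target 1: (-6)·(1/4) + (-1)·(1/4) + (-2)·(1/2) = -11/4.
target 2: (-6)·(1/4) + (0)·(1/4) + (-6)·(1/2) = -9/2.
The best pure response is target 1 with expected payoff -11/4.

-11/4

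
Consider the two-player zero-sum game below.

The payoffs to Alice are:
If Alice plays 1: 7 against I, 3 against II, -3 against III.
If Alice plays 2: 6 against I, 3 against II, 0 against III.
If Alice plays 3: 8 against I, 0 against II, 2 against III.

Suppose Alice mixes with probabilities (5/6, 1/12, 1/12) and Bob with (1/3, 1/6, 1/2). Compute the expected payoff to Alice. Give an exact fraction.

13/8

Against (1/3, 1/6, 1/2), each row's expected payoff is 1: 4/3; 2: 5/2; 3: 11/3.
Taking the (5/6, 1/12, 1/12)-weighted average: (5/6)·(4/3) + (1/12)·(5/2) + (1/12)·(11/3) = 13/8.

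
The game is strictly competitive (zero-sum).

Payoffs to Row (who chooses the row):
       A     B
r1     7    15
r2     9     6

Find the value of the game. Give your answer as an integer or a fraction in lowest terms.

Row minima are 7 and 6, so Row's maximin is 7; column maxima are 9 and 15, so Column's minimax is 9. These differ, so the equilibrium is in mixed strategies.
Let Row play r1 with probability p. Column is indifferent when 7p + 9(1−p) = 15p + 6(1−p), giving p = 3/11.
Let Column play A with probability q. Row is indifferent when 7q + 15(1−q) = 9q + 6(1−q), giving q = 9/11.
The value is 7·(9/11) + (15)·(2/11) = 93/11.

93/11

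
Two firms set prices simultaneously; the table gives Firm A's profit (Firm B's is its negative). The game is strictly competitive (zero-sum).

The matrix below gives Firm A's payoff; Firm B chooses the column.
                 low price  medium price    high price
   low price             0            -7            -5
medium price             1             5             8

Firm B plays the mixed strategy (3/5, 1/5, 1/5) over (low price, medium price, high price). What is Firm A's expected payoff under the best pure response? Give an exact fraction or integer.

16/5

low price: (0)·(3/5) + (-7)·(1/5) + (-5)·(1/5) = -12/5.
medium price: (1)·(3/5) + (5)·(1/5) + (8)·(1/5) = 16/5.
The best pure response is medium price with expected payoff 16/5.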